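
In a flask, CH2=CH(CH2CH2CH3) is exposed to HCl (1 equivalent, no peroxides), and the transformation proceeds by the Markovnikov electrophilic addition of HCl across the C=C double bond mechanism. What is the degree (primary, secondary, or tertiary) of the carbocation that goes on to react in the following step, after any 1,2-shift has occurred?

Step 1: The π electrons of the C=C bond attack a proton of HCl; Markovnikov addition places the new C–H on the less-substituted alkene carbon, so the positive charge ends up on the more-substituted carbon — a secondary carbocation. The H–Cl bond breaks heterolytically, releasing Cl⁻.
No single 1,2-shift to an adjacent carbon would give a more-substituted cation, so no rearrangement occurs.

secondary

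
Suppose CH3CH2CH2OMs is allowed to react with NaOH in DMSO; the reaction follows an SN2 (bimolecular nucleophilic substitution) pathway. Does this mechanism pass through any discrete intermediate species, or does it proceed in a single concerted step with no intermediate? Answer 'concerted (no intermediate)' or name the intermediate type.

The hydroxide nucleophile donates a lone pair from O to the α-carbon in a backside attack; simultaneously the C–O σ-bond breaks and both of its electrons leave with MsO⁻. One concerted step with inversion of configuration.
All bond changes occur in one transition state; no discrete intermediate is formed.

concerted (no intermediate)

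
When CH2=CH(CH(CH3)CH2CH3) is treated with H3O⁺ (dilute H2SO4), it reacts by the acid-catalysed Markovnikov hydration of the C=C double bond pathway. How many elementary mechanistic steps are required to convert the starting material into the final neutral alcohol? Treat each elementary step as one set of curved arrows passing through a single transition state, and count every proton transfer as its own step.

Step 1: The π electrons of the C=C bond attack a proton of H3O⁺; Markovnikov addition places the new C–H on the less-substituted alkene carbon, so the positive charge ends up on the more-substituted carbon — a secondary carbocation. H2O is released.
Step 2: A hydride (H with its bonding pair) migrates from the adjacent sec-butyl carbon to the cationic centre — a 1,2-hydride shift — upgrading the secondary cation to a tertiary one.
Step 3: Nucleophilic capture of the cation by H2O produces the protonated alcohol (an oxonium ion).
Step 4: H2O removes a proton from the oxonium oxygen, regenerating H3O⁺ and giving the neutral alcohol.
Total: 4 elementary steps.

4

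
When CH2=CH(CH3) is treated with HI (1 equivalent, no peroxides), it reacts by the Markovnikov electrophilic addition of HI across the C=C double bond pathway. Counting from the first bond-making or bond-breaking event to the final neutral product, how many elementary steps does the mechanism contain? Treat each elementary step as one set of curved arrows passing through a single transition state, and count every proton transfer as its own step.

2

Step 1: Electrophilic addition begins with the π(C=C) electrons forming a bond to the proton of HI. Following Markovnikov's rule, the resulting cation is secondary. The H–I bond breaks heterolytically, releasing I⁻.
(No 1,2-shift: no single shift to an adjacent carbon would give a more stable cation.)
Step 2: Nucleophilic attack by I⁻ on the carbocation completes the addition, giving R–I.
Total: 2 elementary steps.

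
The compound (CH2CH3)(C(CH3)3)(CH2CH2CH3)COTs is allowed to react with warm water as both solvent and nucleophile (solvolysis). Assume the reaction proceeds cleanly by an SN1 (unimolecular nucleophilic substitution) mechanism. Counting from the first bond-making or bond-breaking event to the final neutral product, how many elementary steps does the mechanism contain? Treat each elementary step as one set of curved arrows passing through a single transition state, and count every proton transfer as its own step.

Step 1: Unassisted departure of TsO⁻ (taking the C–O bonding pair) generates a tertiary carbocation.
(No 1,2-shift: no single shift to an adjacent carbon would give a more stable cation.)
Step 2: A lone pair on the oxygen of H2O attacks the carbocation, forming a new C–O σ-bond and an oxonium ion.
Step 3: Deprotonation of the oxonium oxygen by solvent water yields the neutral alcohol.
Total: 3 elementary steps.

3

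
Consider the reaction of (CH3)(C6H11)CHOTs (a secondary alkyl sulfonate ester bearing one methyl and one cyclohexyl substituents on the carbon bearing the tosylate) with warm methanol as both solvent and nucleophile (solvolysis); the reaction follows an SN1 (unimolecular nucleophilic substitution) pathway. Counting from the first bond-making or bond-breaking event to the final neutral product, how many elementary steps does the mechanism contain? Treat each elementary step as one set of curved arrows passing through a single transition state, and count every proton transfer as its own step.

4

Step 1: Ionisation: the C–O σ-bond cleaves heterolytically; both bonding electrons depart with TsO⁻, leaving a secondary carbocation at the α-carbon.
Step 2: Carbocation rearrangement: a 1,2-hydride shift from the adjacent cyclohexyl carbon converts the initially-formed secondary cation into the more stable tertiary cation.
Step 3: A lone pair on the oxygen of CH3OH attacks the carbocation, forming a new C–O σ-bond and an oxonium ion.
Step 4: Proton transfer from the O–H of the oxonium ion to a solvent molecule delivers the neutral ether.
Total: 4 elementary steps.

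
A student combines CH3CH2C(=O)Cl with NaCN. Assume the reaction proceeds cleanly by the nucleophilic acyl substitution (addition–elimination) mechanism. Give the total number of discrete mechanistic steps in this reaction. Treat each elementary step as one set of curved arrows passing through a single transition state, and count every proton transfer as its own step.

2

Step 1: CN⁻ adds to the carbonyl carbon; the C=O π electrons shift onto oxygen and a tetrahedral alkoxide intermediate forms.
Step 2: Elimination step: re-formation of the carbonyl π bond drives out Cl⁻, giving the new acyl compound.
Total: 2 elementary steps.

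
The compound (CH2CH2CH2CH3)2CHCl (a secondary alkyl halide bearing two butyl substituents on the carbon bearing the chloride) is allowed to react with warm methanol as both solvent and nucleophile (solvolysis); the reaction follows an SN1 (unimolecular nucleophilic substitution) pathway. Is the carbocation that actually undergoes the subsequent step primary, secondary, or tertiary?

Step 1: Unassisted departure of Cl⁻ (taking the C–Cl bonding pair) generates a secondary carbocation.
No single 1,2-shift to an adjacent carbon would give a more-substituted cation, so no rearrangement occurs.

secondary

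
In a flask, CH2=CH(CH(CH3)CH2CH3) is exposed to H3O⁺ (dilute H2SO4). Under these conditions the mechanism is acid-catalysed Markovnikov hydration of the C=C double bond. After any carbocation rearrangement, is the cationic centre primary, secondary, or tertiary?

Step 1: The π electrons of the C=C bond attack a proton of H3O⁺; Markovnikov addition places the new C–H on the less-substituted alkene carbon, so the positive charge ends up on the more-substituted carbon — a secondary carbocation. H2O is released.
Step 2: A 1,2-hydride shift from the adjacent sec-butyl carbon moves the positive charge from the secondary centre to an adjacent carbon, generating a more stable tertiary carbocation.
The cation rearranges from secondary to tertiary via a 1,2-hydride shift from the adjacent sec-butyl carbon; the tertiary cation is what reacts next.

tertiary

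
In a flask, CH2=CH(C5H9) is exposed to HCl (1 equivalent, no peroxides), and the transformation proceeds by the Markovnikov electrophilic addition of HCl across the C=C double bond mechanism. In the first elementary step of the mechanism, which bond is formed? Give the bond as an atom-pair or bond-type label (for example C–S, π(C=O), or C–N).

Step 1: Electrophilic addition begins with the π(C=C) electrons forming a bond to the proton of HCl. Following Markovnikov's rule, the resulting cation is secondary. The H–Cl bond breaks heterolytically, releasing Cl⁻.
The bond formed in this step is the C–H bond.

C–H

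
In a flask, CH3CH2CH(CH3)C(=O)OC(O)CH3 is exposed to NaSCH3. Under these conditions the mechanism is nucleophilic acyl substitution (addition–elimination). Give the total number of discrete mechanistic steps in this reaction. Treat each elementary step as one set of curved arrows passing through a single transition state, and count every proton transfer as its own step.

2

Step 1: CH3S⁻ adds to the carbonyl carbon; the C=O π electrons shift onto oxygen and a tetrahedral alkoxide intermediate forms.
Step 2: An oxygen lone pair re-forms the C=O π bond as the C–O σ-bond breaks; CH3CO2⁻ is expelled.
Total: 2 elementary steps.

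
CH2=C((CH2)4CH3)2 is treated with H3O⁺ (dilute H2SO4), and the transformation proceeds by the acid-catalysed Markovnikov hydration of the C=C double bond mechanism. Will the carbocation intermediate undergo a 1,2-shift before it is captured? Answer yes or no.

no

The first-formed carbocation is tertiary.
No single 1,2-shift to an adjacent carbon would produce a more-substituted cation than the one already present, so no rearrangement occurs.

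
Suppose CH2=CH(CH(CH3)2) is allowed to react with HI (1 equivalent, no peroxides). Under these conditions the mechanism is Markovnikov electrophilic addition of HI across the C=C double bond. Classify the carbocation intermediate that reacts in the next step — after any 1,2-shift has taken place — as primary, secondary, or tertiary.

Step 1: Electrophilic addition begins with the π(C=C) electrons forming a bond to the proton of HI. Following Markovnikov's rule, the resulting cation is secondary. The H–I bond breaks heterolytically, releasing I⁻.
Step 2: A 1,2-hydride shift from the adjacent isopropyl carbon moves the positive charge from the secondary centre to an adjacent carbon, generating a more stable tertiary carbocation.
The cation rearranges from secondary to tertiary via a 1,2-hydride shift from the adjacent isopropyl carbon; the tertiary cation is what reacts next.

tertiary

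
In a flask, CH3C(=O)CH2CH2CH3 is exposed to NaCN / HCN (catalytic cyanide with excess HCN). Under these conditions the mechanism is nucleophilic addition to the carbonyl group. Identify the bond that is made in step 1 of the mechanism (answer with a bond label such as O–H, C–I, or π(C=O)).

C–C

Step 1: CN⁻ attacks the sp² carbonyl carbon; the C=O π bond breaks and the electrons end up as a lone pair on the alkoxide oxygen of the tetrahedral intermediate.
The bond formed in this step is the C–C bond.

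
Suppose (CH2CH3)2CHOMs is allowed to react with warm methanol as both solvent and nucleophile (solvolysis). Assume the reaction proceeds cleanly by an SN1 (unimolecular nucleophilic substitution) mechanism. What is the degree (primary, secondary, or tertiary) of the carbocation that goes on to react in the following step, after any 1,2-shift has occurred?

secondary

Step 1: Rate-determining heterolysis of the C–O bond gives MsO⁻ and a secondary carbocation.
No single 1,2-shift to an adjacent carbon would give a more-substituted cation, so no rearrangement occurs.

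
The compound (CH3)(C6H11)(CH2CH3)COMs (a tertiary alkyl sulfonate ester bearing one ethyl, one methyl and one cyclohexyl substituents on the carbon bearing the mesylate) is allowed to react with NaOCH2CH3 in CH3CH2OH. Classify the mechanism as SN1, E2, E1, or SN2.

E2

Conditions: a strong base with a tertiary substrate bearing a β-hydrogen.
These conditions are the textbook signature of the E2 pathway.
A strong (often hindered) base removes a β-H in concert with loss of the leaving group — bimolecular elimination.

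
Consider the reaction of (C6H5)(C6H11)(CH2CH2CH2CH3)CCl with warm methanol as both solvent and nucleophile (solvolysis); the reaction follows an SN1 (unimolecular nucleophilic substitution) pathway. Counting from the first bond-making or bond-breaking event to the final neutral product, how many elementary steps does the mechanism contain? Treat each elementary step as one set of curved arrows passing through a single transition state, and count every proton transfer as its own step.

Step 1: Unassisted departure of Cl⁻ (taking the C–Cl bonding pair) generates a tertiary carbocation.
(No 1,2-shift: no single shift to an adjacent carbon would give a more stable cation.)
Step 2: Nucleophilic capture: the oxygen of CH3OH bonds to the cationic carbon, producing an oxonium-ion intermediate.
Step 3: A second solvent molecule removes the proton on oxygen, giving the neutral ether product.
Total: 3 elementary steps.

3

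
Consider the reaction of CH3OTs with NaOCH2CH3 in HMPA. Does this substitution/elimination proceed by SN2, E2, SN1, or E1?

Conditions: a methyl substrate with a strong nucleophile in the polar aprotic solvent HMPA.
These conditions are the textbook signature of the SN2 pathway.
An unhindered substrate with a strong nucleophile in a polar aprotic solvent favours one-step backside displacement.

SN2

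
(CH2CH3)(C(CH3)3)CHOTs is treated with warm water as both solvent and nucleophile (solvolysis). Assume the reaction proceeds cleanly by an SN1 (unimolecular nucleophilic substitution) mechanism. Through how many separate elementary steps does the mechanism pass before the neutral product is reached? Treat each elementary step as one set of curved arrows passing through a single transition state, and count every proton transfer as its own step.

4

Step 1: The C–O bond breaks with both electrons going to the tosylate; TsO⁻ leaves and a secondary carbocation remains.
Step 2: Carbocation rearrangement: a 1,2-methyl shift from the adjacent tert-butyl carbon converts the initially-formed secondary cation into the more stable tertiary cation.
Step 3: H2O donates an oxygen lone pair into the empty p orbital of the cation, giving a protonated alcohol (an oxonium ion).
Step 4: A second solvent molecule removes the proton on oxygen, giving the neutral alcohol product.
Total: 4 elementary steps.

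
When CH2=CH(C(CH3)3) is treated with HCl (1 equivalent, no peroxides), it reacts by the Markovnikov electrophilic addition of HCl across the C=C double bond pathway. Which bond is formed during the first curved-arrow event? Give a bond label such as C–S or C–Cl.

Step 1: Electrophilic addition begins with the π(C=C) electrons forming a bond to the proton of HCl. Following Markovnikov's rule, the resulting cation is secondary. The H–Cl bond breaks heterolytically, releasing Cl⁻.
The bond formed in this step is the C–H bond.

C–H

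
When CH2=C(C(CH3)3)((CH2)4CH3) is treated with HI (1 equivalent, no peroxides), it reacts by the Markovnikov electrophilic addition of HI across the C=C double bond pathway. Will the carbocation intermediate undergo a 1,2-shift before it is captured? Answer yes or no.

no

The first-formed carbocation is tertiary.
No single 1,2-shift to an adjacent carbon would produce a more-substituted cation than the one already present, so no rearrangement occurs.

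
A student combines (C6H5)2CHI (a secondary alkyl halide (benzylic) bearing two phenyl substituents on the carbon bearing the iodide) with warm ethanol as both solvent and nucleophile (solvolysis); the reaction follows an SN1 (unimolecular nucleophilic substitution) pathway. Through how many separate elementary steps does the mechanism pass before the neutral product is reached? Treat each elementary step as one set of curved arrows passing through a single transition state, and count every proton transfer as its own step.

3

Step 1: Ionisation: the C–I σ-bond cleaves heterolytically; both bonding electrons depart with I⁻, leaving a secondary carbocation at the α-carbon.
(No 1,2-shift: no single shift to an adjacent carbon would give a more stable cation.)
Step 2: Nucleophilic capture: the oxygen of CH3CH2OH bonds to the cationic carbon, producing an oxonium-ion intermediate.
Step 3: Proton transfer from the O–H of the oxonium ion to a solvent molecule delivers the neutral ether.
Total: 3 elementary steps.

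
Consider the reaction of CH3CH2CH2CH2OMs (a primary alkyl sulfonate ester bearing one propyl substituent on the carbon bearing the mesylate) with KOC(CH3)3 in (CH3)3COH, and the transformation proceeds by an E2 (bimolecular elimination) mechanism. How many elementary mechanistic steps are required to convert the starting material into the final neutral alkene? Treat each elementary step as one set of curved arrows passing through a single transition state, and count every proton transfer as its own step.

Step 1: The strong base (CH3)3CO⁻ removes a β-hydrogen; in the same concerted event the electrons of the breaking C–H bond form the new π(C=C) bond and the C–O σ-bond breaks, expelling MsO⁻. Anti-periplanar geometry; one transition state.
Total: 1 elementary step.

1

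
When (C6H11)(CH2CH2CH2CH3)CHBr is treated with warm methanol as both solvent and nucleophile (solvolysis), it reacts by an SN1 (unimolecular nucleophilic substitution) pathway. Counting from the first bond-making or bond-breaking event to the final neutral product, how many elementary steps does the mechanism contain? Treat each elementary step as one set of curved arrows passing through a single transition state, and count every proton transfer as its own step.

4

Step 1: Ionisation: the C–Br σ-bond cleaves heterolytically; both bonding electrons depart with Br⁻, leaving a secondary carbocation at the α-carbon.
Step 2: A 1,2-hydride shift from the adjacent cyclohexyl carbon moves the positive charge from the secondary centre to an adjacent carbon, generating a more stable tertiary carbocation.
Step 3: A lone pair on the oxygen of CH3OH attacks the carbocation, forming a new C–O σ-bond and an oxonium ion.
Step 4: Deprotonation of the oxonium oxygen by solvent methanol yields the neutral ether.
Total: 4 elementary steps.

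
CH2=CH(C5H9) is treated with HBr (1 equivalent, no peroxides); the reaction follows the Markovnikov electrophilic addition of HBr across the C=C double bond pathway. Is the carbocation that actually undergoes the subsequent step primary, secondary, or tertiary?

Step 1: Electrophilic addition begins with the π(C=C) electrons forming a bond to the proton of HBr. Following Markovnikov's rule, the resulting cation is secondary. The H–Br bond breaks heterolytically, releasing Br⁻.
Step 2: Carbocation rearrangement: a 1,2-hydride shift from the adjacent cyclopentyl carbon converts the initially-formed secondary cation into the more stable tertiary cation.
The cation rearranges from secondary to tertiary via a 1,2-hydride shift from the adjacent cyclopentyl carbon; the tertiary cation is what reacts next.

tertiary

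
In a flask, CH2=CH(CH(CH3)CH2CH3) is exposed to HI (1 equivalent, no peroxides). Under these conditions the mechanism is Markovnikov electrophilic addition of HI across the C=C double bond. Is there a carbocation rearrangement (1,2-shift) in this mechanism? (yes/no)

The first-formed carbocation is secondary.
The adjacent sec-butyl carbon already bears 2 other carbon substituents and has a hydrogen to migrate; after a 1,2-hydride shift from that carbon the positive charge sits on a tertiary centre.
Tertiary is more stable than secondary, so the shift occurs.

yes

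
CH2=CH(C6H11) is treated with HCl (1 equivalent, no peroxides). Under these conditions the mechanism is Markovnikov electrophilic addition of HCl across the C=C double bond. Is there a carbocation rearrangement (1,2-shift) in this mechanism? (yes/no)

yes

The first-formed carbocation is secondary.
The adjacent cyclohexyl carbon already bears 2 other carbon substituents and has a hydrogen to migrate; after a 1,2-hydride shift from that carbon the positive charge sits on a tertiary centre.
Tertiary is more stable than secondary, so the shift occurs.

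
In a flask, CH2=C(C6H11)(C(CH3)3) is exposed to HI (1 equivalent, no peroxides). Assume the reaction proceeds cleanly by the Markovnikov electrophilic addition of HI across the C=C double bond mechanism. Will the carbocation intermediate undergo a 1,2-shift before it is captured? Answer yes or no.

The first-formed carbocation is tertiary.
No single 1,2-shift to an adjacent carbon would produce a more-substituted cation than the one already present, so no rearrangement occurs.

no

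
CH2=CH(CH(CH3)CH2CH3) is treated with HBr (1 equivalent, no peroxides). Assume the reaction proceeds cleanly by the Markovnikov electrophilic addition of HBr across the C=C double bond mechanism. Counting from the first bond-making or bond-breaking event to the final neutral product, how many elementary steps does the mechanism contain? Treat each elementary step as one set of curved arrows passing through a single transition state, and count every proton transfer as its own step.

3

Step 1: Protonation of the alkene by HBr: the π bond acts as the nucleophile and picks up H⁺, giving the more stable (Markovnikov) secondary carbocation. The H–Br bond breaks heterolytically, releasing Br⁻.
Step 2: A 1,2-hydride shift from the adjacent sec-butyl carbon moves the positive charge from the secondary centre to an adjacent carbon, generating a more stable tertiary carbocation.
Step 3: The Br⁻ anion donates a lone pair to the carbocation, forming the new C–Br σ-bond and giving the neutral alkyl halide.
Total: 3 elementary steps.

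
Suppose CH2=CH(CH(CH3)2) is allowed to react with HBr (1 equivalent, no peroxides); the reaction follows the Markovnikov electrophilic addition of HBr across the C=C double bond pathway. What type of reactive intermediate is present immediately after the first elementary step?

Step 1: Protonation of the alkene by HBr: the π bond acts as the nucleophile and picks up H⁺, giving the more stable (Markovnikov) secondary carbocation. The H–Br bond breaks heterolytically, releasing Br⁻.
After step 1 the species present is a secondary carbocation.

secondary carbocation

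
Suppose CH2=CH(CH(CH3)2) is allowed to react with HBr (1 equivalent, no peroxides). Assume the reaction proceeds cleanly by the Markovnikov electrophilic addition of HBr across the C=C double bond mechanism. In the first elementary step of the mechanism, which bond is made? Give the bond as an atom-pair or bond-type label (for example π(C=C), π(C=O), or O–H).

C–H

Step 1: The π electrons of the C=C bond attack a proton of HBr; Markovnikov addition places the new C–H on the less-substituted alkene carbon, so the positive charge ends up on the more-substituted carbon — a secondary carbocation. The H–Br bond breaks heterolytically, releasing Br⁻.
The bond formed in this step is the C–H bond.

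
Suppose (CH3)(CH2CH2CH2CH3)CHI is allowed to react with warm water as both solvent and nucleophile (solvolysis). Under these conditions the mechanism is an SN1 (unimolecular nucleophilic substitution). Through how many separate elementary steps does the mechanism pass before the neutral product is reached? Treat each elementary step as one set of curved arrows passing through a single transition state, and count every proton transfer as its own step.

Step 1: Rate-determining heterolysis of the C–I bond gives I⁻ and a secondary carbocation.
(No 1,2-shift: no single shift to an adjacent carbon would give a more stable cation.)
Step 2: Nucleophilic capture: the oxygen of H2O bonds to the cationic carbon, producing an oxonium-ion intermediate.
Step 3: A second solvent molecule removes the proton on oxygen, giving the neutral alcohol product.
Total: 3 elementary steps.

3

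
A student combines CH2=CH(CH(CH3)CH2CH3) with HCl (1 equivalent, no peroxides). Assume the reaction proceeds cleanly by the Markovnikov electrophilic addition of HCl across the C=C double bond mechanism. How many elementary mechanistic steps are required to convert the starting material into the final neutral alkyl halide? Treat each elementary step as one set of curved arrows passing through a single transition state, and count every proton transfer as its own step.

Step 1: Electrophilic addition begins with the π(C=C) electrons forming a bond to the proton of HCl. Following Markovnikov's rule, the resulting cation is secondary. The H–Cl bond breaks heterolytically, releasing Cl⁻.
Step 2: Carbocation rearrangement: a 1,2-hydride shift from the adjacent sec-butyl carbon converts the initially-formed secondary cation into the more stable tertiary cation.
Step 3: Cl⁻ captures the cation: a lone pair on Cl⁻ fills the empty p orbital, producing the alkyl halide product.
Total: 3 elementary steps.

3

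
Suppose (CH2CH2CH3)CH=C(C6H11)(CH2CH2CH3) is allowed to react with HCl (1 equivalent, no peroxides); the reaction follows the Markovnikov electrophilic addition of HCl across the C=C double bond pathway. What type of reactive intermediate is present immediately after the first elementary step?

tertiary carbocation

Step 1: Electrophilic addition begins with the π(C=C) electrons forming a bond to the proton of HCl. Following Markovnikov's rule, the resulting cation is tertiary. The H–Cl bond breaks heterolytically, releasing Cl⁻.
After step 1 the species present is a tertiary carbocation.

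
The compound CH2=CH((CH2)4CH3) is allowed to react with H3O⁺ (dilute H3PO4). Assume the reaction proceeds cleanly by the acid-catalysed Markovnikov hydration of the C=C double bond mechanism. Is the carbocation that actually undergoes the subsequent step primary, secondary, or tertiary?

Step 1: Electrophilic addition begins with the π(C=C) electrons forming a bond to the proton of H3O⁺. Following Markovnikov's rule, the resulting cation is secondary. H2O is released.
No single 1,2-shift to an adjacent carbon would give a more-substituted cation, so no rearrangement occurs.

secondary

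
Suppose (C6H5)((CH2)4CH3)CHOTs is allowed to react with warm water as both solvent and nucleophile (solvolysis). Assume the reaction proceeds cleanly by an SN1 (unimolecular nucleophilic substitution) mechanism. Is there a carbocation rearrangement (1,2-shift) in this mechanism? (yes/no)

The first-formed carbocation is secondary.
No single 1,2-shift to an adjacent carbon would produce a more-substituted cation than the one already present, so no rearrangement occurs.

no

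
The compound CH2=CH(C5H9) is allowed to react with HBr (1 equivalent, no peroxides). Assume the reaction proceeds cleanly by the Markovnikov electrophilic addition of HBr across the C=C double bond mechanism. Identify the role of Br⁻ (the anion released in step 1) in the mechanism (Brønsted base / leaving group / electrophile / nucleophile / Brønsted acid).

Step 3: Br⁻ captures the cation: a lone pair on Br⁻ fills the empty p orbital, producing the alkyl halide product.
Br⁻ (the anion released in step 1) donates an electron pair to form a new σ-bond to carbon — it is the nucleophile.

nucleophile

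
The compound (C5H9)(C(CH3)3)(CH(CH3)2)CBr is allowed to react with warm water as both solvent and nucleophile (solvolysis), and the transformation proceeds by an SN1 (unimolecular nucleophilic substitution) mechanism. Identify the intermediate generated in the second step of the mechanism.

Step 1: Rate-determining heterolysis of the C–Br bond gives Br⁻ and a tertiary carbocation.
Step 2: A lone pair on the oxygen of H2O attacks the carbocation, forming a new C–O σ-bond and an oxonium ion.
After step 2 the species present is an oxonium ion.

oxonium ion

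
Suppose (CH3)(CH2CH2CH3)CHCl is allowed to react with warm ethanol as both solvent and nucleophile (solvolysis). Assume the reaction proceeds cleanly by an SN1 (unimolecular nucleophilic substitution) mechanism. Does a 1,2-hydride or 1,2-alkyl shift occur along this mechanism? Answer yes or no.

The first-formed carbocation is secondary.
No single 1,2-shift to an adjacent carbon would produce a more-substituted cation than the one already present, so no rearrangement occurs.

no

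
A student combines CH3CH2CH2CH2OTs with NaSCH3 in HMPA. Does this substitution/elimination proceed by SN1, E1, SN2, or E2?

SN2

Conditions: a primary substrate with a strong nucleophile in the polar aprotic solvent HMPA.
These conditions are the textbook signature of the SN2 pathway.
An unhindered substrate with a strong nucleophile in a polar aprotic solvent favours one-step backside displacement.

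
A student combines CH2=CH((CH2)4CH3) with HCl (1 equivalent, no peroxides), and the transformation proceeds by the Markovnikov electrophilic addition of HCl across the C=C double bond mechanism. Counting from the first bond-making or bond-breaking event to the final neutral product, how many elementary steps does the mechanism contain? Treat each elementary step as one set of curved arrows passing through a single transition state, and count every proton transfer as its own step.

2

Step 1: The π electrons of the C=C bond attack a proton of HCl; Markovnikov addition places the new C–H on the less-substituted alkene carbon, so the positive charge ends up on the more-substituted carbon — a secondary carbocation. The H–Cl bond breaks heterolytically, releasing Cl⁻.
(No 1,2-shift: no single shift to an adjacent carbon would give a more stable cation.)
Step 2: The Cl⁻ anion donates a lone pair to the carbocation, forming the new C–Cl σ-bond and giving the neutral alkyl halide.
Total: 2 elementary steps.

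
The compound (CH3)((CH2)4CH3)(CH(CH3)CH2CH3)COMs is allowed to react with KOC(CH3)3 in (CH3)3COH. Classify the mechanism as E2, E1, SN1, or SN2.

Conditions: a strong/bulky base with a tertiary substrate bearing a β-hydrogen.
These conditions are the textbook signature of the E2 pathway.
A strong (often hindered) base removes a β-H in concert with loss of the leaving group — bimolecular elimination.

E2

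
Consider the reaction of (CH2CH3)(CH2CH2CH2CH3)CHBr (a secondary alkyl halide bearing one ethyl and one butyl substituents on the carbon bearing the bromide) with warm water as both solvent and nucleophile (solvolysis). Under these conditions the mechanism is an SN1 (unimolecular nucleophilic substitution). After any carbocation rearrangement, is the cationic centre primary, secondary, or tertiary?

Step 1: Unassisted departure of Br⁻ (taking the C–Br bonding pair) generates a secondary carbocation.
No single 1,2-shift to an adjacent carbon would give a more-substituted cation, so no rearrangement occurs.

secondary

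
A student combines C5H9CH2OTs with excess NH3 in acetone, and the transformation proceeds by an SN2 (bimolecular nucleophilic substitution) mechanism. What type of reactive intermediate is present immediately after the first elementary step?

Step 1: A lone pair on the N of NH3 attacks the α-carbon from the back side while the C–O bond breaks; both bonding electrons leave with TsO⁻. The product of this concerted step is an alkylammonium ion.
After step 1 the species present is an ammonium ion.

ammonium ion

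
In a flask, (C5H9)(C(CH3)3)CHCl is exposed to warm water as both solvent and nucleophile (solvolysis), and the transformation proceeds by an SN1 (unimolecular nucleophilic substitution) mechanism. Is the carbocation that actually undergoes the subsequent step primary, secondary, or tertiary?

Step 1: Rate-determining heterolysis of the C–Cl bond gives Cl⁻ and a secondary carbocation.
Step 2: Carbocation rearrangement: a 1,2-hydride shift from the adjacent cyclopentyl carbon converts the initially-formed secondary cation into the more stable tertiary cation.
The cation rearranges from secondary to tertiary via a 1,2-hydride shift from the adjacent cyclopentyl carbon; the tertiary cation is what reacts next.

tertiary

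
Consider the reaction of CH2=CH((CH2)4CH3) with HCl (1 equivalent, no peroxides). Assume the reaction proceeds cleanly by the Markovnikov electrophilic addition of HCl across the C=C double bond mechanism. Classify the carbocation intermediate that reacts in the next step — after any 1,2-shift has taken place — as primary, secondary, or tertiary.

secondary

Step 1: The π electrons of the C=C bond attack a proton of HCl; Markovnikov addition places the new C–H on the less-substituted alkene carbon, so the positive charge ends up on the more-substituted carbon — a secondary carbocation. The H–Cl bond breaks heterolytically, releasing Cl⁻.
No single 1,2-shift to an adjacent carbon would give a more-substituted cation, so no rearrangement occurs.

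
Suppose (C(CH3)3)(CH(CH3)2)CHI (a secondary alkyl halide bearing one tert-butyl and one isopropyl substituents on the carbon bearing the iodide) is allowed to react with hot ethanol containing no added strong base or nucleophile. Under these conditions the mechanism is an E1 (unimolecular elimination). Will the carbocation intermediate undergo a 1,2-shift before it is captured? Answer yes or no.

The first-formed carbocation is secondary.
The adjacent isopropyl carbon already bears 2 other carbon substituents and has a hydrogen to migrate; after a 1,2-hydride shift from that carbon the positive charge sits on a tertiary centre.
Tertiary is more stable than secondary, so the shift occurs.

yes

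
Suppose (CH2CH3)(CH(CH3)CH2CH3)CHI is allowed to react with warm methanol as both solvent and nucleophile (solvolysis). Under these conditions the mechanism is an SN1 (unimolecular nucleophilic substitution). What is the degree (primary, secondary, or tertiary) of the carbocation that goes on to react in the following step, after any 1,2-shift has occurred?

Step 1: The C–I bond breaks with both electrons going to the iodide; I⁻ leaves and a secondary carbocation remains.
Step 2: A 1,2-hydride shift from the adjacent sec-butyl carbon moves the positive charge from the secondary centre to an adjacent carbon, generating a more stable tertiary carbocation.
The cation rearranges from secondary to tertiary via a 1,2-hydride shift from the adjacent sec-butyl carbon; the tertiary cation is what reacts next.

tertiary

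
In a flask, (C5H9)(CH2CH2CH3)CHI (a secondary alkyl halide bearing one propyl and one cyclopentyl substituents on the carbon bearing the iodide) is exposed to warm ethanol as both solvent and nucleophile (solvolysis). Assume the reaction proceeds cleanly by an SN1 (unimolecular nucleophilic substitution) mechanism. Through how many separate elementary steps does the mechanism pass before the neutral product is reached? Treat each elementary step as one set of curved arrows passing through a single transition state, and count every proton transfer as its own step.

Step 1: The C–I bond breaks with both electrons going to the iodide; I⁻ leaves and a secondary carbocation remains.
Step 2: Carbocation rearrangement: a 1,2-hydride shift from the adjacent cyclopentyl carbon converts the initially-formed secondary cation into the more stable tertiary cation.
Step 3: CH3CH2OH donates an oxygen lone pair into the empty p orbital of the cation, giving a protonated ether (an oxonium ion).
Step 4: Proton transfer from the O–H of the oxonium ion to a solvent molecule delivers the neutral ether.
Total: 4 elementary steps.

4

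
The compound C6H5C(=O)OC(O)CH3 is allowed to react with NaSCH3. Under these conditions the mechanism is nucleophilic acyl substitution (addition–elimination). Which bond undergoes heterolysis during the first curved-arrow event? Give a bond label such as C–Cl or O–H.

π(C=O)

Step 1: Nucleophilic addition of CH3S⁻ to the acyl carbon breaks the π(C=O) bond and yields a tetrahedral, anionic intermediate.
The bond broken in this step is the π(C=O) bond.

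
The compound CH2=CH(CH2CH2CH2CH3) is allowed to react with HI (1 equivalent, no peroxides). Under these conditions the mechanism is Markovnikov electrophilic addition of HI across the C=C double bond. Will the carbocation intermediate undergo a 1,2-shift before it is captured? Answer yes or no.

The first-formed carbocation is secondary.
No single 1,2-shift to an adjacent carbon would produce a more-substituted cation than the one already present, so no rearrangement occurs.

no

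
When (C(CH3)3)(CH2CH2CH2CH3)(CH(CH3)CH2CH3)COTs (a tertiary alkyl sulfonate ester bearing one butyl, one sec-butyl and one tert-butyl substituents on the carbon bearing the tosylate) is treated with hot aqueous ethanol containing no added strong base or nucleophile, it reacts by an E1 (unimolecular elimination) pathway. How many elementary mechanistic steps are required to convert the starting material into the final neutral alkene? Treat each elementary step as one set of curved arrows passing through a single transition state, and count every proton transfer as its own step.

Step 1: Rate-determining heterolysis of the C–O bond gives TsO⁻ and a tertiary carbocation.
(No 1,2-shift: no single shift to an adjacent carbon would give a more stable cation.)
Step 2: Loss of a β-proton to a water (or ethanol) molecule of the solvent: the C–H bonding pair collapses toward the cationic carbon to form the C=C π bond, yielding the alkene.
Total: 2 elementary steps.

2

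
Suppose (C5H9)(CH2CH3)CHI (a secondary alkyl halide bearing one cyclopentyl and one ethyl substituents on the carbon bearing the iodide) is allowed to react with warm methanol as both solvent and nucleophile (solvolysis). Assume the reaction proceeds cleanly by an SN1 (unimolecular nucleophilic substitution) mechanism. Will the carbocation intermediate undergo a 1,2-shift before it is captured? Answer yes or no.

The first-formed carbocation is secondary.
The adjacent cyclopentyl carbon already bears 2 other carbon substituents and has a hydrogen to migrate; after a 1,2-hydride shift from that carbon the positive charge sits on a tertiary centre.
Tertiary is more stable than secondary, so the shift occurs.

yes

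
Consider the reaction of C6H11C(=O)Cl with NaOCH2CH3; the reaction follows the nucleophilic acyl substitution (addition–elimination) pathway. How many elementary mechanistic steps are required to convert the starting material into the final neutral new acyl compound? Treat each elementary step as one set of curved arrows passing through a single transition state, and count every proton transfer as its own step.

Step 1: A lone pair on the O of CH3CH2O⁻ attacks the electrophilic acyl carbon; the π(C=O) electrons move onto oxygen, giving a tetrahedral intermediate.
Step 2: An oxygen lone pair re-forms the C=O π bond as the C–Cl σ-bond breaks; Cl⁻ is expelled.
Total: 2 elementary steps.

2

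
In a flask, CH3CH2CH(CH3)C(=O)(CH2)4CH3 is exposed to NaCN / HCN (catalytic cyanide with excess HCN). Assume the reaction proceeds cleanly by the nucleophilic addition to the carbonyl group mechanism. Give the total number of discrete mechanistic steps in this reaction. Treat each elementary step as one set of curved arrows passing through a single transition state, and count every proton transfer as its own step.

2

Step 1: Nucleophilic addition: CN⁻ adds to the carbonyl carbon, pushing the π(C=O) electron pair onto oxygen and giving a tetrahedral alkoxide.
Step 2: The alkoxide oxygen removes a proton from HCN present in the mixture, giving a cyanohydrin and regenerating CN⁻.
Total: 2 elementary steps.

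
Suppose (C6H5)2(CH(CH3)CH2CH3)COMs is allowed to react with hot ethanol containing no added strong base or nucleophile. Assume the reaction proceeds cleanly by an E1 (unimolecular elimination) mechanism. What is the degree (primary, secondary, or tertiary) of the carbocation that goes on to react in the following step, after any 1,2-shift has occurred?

tertiary

Step 1: Ionisation: the C–O σ-bond cleaves heterolytically; both bonding electrons depart with MsO⁻, leaving a tertiary carbocation at the α-carbon.
No single 1,2-shift to an adjacent carbon would give a more-substituted cation, so no rearrangement occurs.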